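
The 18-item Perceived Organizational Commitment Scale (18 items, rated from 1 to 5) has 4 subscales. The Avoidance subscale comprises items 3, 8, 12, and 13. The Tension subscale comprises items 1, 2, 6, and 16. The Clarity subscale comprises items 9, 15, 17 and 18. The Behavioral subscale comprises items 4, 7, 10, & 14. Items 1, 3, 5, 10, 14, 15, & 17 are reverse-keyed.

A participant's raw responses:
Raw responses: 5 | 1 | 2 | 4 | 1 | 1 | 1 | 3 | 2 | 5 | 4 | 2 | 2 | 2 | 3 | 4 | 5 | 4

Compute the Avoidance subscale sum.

Avoidance items: 3, 8, 12, 13.
Of these, item 3 is reverse-keyed; reverse-coded value = 6 − response.
  item 3: 6 − 2 = 4
  item 8: 3
  item 12: 2
  item 13: 2
Sum = 4 + 3 + 2 + 2 = 11

11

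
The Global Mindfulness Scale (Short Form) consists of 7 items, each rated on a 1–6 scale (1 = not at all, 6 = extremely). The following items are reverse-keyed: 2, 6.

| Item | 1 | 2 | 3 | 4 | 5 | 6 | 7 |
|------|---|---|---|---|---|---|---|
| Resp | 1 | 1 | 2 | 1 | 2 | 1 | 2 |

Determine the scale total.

20

Apply reverse scoring (reversed = (1+6) − raw = 7 − raw):
  item 2: 7 − 1 = 6
  item 6: 7 − 1 = 6
After reverse-coding: 1, 6, 2, 1, 2, 6, 2
Total = 1 + 6 + 2 + 1 + 2 + 6 + 2 = 20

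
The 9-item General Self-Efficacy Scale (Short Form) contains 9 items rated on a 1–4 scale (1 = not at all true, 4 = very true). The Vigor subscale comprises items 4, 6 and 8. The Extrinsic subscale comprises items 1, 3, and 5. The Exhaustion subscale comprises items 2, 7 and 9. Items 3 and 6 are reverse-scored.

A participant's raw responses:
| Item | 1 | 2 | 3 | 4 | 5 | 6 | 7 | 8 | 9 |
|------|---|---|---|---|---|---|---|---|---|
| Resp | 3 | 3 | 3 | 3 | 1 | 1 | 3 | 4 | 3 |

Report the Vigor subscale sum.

11

Vigor items: 4, 6, 8.
Of these, item 6 is reverse-scored; reverse-coded value = 5 − response.
  item 4: 3
  item 6: 5 − 1 = 4
  item 8: 4
Sum = 3 + 4 + 4 = 11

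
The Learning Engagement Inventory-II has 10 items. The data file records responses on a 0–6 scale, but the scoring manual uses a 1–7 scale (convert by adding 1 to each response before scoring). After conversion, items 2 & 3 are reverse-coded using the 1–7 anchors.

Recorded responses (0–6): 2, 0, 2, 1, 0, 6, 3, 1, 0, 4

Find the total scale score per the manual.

Convert to 1–7: 3, 1, 3, 2, 1, 7, 4, 2, 1, 5
Reverse-coded (on a 1–7 scale, reversed = 8 − raw):
  item 2: 8 − 1 = 7
  item 3: 8 − 3 = 5
Scored: 3, 7, 5, 2, 1, 7, 4, 2, 1, 5
Total = 37

37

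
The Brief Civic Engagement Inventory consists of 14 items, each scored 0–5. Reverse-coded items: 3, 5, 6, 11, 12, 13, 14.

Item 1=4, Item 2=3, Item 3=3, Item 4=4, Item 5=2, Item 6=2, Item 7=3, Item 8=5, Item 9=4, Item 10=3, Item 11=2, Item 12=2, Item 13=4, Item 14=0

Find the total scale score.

Reversing items 3, 5, 6, 11, 12, 13 and 14 with 5 − raw:
Total = 4 + 3 + (5−3) + 4 + (5−2) + (5−2) + 3 + 5 + 4 + 3 + (5−2) + (5−2) + (5−4) + (5−0)
      = 4 + 3 + 2 + 4 + 3 + 3 + 3 + 5 + 4 + 3 + 3 + 3 + 1 + 5 = 46

46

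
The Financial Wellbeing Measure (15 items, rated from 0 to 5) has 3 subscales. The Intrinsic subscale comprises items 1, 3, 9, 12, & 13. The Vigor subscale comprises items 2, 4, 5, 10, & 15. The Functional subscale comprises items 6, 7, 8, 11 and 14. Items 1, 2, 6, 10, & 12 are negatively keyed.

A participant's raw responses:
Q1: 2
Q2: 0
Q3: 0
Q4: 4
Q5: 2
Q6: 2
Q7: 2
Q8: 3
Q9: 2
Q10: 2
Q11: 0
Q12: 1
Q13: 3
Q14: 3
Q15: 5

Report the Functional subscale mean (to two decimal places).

2.20

Functional items: 6, 7, 8, 11, 14.
Of these, item 6 is negatively keyed; on a 0–5 scale, reversed = 5 − raw.
  item 6: 5 − 2 = 3
  item 7: 2
  item 8: 3
  item 11: 0
  item 14: 3
Sum = 3 + 2 + 3 + 0 + 3 = 11
Mean = 11 / 5 = 2.20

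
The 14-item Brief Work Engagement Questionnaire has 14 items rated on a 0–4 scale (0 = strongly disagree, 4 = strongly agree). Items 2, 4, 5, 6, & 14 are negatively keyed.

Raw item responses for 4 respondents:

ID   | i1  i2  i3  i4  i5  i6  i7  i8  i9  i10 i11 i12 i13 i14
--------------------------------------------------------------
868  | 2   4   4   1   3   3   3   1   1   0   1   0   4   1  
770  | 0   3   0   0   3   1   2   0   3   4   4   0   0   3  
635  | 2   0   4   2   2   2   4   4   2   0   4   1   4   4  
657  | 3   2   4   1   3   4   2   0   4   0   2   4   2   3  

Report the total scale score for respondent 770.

23

Respondent 770 raw: 0, 3, 0, 0, 3, 1, 2, 0, 3, 4, 4, 0, 0, 3.
Reverse-coded (reverse-coded value = 4 − response):
  item 1: 0
  item 2: 4 − 3 = 1
  item 3: 0
  item 4: 4 − 0 = 4
  item 5: 4 − 3 = 1
  item 6: 4 − 1 = 3
  item 7: 2
  item 8: 0
  item 9: 3
  item 10: 4
  item 11: 4
  item 12: 0
  item 13: 0
  item 14: 4 − 3 = 1
Sum = 0 + 1 + 0 + 4 + 1 + 3 + 2 + 0 + 3 + 4 + 4 + 0 + 0 + 1 = 23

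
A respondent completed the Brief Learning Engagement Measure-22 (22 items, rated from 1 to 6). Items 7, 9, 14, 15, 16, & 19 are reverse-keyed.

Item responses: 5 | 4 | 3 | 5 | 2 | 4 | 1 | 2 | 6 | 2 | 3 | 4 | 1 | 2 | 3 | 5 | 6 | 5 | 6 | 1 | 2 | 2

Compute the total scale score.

Apply reverse scoring (reverse-coded value = 7 − response):
  item 7: 7 − 1 = 6
  item 9: 7 − 6 = 1
  item 14: 7 − 2 = 5
  item 15: 7 − 3 = 4
  item 16: 7 − 5 = 2
  item 19: 7 − 6 = 1
Scored items: 5, 4, 3, 5, 2, 4, 6, 2, 1, 2, 3, 4, 1, 5, 4, 2, 6, 5, 1, 1, 2, 2
Total = 5 + 4 + 3 + 5 + 2 + 4 + 6 + 2 + 1 + 2 + 3 + 4 + 1 + 5 + 4 + 2 + 6 + 5 + 1 + 1 + 2 + 2 = 70

70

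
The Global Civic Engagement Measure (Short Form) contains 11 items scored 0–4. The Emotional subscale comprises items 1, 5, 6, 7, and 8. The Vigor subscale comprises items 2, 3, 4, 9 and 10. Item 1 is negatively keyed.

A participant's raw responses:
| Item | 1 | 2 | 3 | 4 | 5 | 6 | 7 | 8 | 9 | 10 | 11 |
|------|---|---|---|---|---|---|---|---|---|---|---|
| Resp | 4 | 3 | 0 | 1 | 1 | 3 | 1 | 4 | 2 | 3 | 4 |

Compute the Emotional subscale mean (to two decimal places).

1.80

Emotional items: 1, 5, 6, 7, 8.
Of these, item 1 is negatively keyed; on a 0–4 scale, reversed = 4 − raw.
  item 1: 4 − 4 = 0
  item 5: 1
  item 6: 3
  item 7: 1
  item 8: 4
Sum = 0 + 1 + 3 + 1 + 4 = 9
Mean = 9 / 5 = 1.80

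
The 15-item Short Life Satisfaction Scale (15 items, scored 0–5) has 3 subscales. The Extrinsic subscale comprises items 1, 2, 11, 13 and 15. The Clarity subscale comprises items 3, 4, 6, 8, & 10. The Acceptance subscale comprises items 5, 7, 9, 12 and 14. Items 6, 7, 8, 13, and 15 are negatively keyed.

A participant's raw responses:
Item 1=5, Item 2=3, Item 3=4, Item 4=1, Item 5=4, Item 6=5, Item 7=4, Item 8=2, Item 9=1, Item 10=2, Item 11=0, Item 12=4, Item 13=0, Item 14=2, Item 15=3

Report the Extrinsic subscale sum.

Extrinsic items: 1, 2, 11, 13, 15.
Of these, items 13 & 15 are negatively keyed; on a 0–5 scale, reversed = 5 − raw.
  item 1: 5
  item 2: 3
  item 11: 0
  item 13: 5 − 0 = 5
  item 15: 5 − 3 = 2
Sum = 5 + 3 + 0 + 5 + 2 = 15

15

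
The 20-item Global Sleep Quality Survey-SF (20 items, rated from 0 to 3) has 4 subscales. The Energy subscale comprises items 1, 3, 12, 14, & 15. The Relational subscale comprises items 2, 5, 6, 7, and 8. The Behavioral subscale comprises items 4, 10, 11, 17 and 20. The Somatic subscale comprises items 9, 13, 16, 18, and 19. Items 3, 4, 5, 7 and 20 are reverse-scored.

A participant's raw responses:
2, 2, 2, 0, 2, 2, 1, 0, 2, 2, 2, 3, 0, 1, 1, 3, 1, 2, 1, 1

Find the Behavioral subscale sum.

Behavioral items: 4, 10, 11, 17, 20.
Of these, items 4 and 20 are reverse-scored; reverse-coded value = 3 − response.
  item 4: 3 − 0 = 3
  item 10: 2
  item 11: 2
  item 17: 1
  item 20: 3 − 1 = 2
Sum = 3 + 2 + 2 + 1 + 2 = 10

10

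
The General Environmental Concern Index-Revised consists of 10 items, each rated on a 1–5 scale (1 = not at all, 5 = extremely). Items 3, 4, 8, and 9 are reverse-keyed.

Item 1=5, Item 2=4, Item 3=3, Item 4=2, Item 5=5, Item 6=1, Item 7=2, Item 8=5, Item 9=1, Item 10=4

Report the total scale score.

Raw sum = 32. Reverse-keyed items: 3, 4, 8, 9; their raw sum = 11.
Each reversal replaces raw with 6 − raw, changing the total by 6 − 2·raw per item.
Total = 32 + 4·6 − 2·11 = 32 + 24 − 22 = 34

34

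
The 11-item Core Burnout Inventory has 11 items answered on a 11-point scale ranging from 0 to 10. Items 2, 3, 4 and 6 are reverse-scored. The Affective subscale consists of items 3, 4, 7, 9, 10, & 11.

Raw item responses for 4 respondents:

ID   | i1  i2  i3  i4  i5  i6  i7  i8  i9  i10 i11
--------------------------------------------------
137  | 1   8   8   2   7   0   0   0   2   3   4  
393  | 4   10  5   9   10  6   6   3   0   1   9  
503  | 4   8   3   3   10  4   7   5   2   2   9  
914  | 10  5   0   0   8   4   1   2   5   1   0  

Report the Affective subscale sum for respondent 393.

Respondent 393 raw: 4, 10, 5, 9, 10, 6, 6, 3, 0, 1, 9.
Affective items: 3, 4, 7, 9, 10, 11.
Reverse-coded (reverse-coded value = 10 − response):
  item 3: 10 − 5 = 5
  item 4: 10 − 9 = 1
  item 7: 6
  item 9: 0
  item 10: 1
  item 11: 9
Sum = 5 + 1 + 6 + 0 + 1 + 9 = 22

22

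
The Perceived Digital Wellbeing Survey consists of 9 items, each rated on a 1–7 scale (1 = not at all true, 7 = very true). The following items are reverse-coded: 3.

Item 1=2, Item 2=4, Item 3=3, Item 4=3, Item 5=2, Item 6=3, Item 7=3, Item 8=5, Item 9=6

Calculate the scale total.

Raw sum = 31. Reverse-coded items: 3; their raw sum = 3.
Each reversal replaces raw with 8 − raw, changing the total by 8 − 2·raw per item.
Total = 31 + 1·8 − 2·3 = 31 + 8 − 6 = 33

33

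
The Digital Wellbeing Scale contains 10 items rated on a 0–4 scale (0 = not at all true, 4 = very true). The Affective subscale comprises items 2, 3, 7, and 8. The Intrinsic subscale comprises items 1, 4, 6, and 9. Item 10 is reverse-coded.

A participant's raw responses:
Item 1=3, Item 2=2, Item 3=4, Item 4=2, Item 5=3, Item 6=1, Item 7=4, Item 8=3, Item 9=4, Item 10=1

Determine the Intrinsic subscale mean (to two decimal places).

Intrinsic items: 1, 4, 6, 9.
  item 1: 3
  item 4: 2
  item 6: 1
  item 9: 4
Sum = 3 + 2 + 1 + 4 = 10
Mean = 10 / 4 = 2.50

2.50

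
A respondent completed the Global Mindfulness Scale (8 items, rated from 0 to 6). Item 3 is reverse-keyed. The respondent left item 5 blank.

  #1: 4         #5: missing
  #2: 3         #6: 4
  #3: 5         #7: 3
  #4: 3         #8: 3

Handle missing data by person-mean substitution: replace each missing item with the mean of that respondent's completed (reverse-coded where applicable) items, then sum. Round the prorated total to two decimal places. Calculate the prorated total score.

Reverse-coded (reversed = (0+6) − raw = 6 − raw):
  item 3: 6 − 5 = 1
Completed scored items (7 of 8): 4, 3, 1, 3, 4, 3, 3; sum = 21.
Person mean = 21 / 7 ≈ 3.0000
Prorated total = (21 / 7) × 8 = 24.00 (to 2 dp)

24.00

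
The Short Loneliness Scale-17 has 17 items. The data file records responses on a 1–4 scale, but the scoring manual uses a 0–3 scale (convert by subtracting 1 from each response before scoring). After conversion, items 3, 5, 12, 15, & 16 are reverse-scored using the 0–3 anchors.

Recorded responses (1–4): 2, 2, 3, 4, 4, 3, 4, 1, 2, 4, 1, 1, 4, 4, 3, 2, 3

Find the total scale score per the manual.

29

Convert to 0–3: 1, 1, 2, 3, 3, 2, 3, 0, 1, 3, 0, 0, 3, 3, 2, 1, 2
Reverse-coded (reverse-coded value = 3 − response):
  item 3: 3 − 2 = 1
  item 5: 3 − 3 = 0
  item 12: 3 − 0 = 3
  item 15: 3 − 2 = 1
  item 16: 3 − 1 = 2
Scored: 1, 1, 1, 3, 0, 2, 3, 0, 1, 3, 0, 3, 3, 3, 1, 2, 2
Total = 29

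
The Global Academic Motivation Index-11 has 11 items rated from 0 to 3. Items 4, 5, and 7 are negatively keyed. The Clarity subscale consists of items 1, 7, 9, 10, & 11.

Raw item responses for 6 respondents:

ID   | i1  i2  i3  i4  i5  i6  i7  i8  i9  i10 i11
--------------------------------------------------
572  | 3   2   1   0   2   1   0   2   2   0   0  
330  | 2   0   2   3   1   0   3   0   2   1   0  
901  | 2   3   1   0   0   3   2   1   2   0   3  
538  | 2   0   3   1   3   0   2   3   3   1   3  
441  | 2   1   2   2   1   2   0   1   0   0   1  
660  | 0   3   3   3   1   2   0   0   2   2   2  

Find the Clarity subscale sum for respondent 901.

Respondent 901 raw: 2, 3, 1, 0, 0, 3, 2, 1, 2, 0, 3.
Clarity items: 1, 7, 9, 10, 11.
Reverse-coded (reversed = (0+3) − raw = 3 − raw):
  item 1: 2
  item 7: 3 − 2 = 1
  item 9: 2
  item 10: 0
  item 11: 3
Sum = 2 + 1 + 2 + 0 + 3 = 8

8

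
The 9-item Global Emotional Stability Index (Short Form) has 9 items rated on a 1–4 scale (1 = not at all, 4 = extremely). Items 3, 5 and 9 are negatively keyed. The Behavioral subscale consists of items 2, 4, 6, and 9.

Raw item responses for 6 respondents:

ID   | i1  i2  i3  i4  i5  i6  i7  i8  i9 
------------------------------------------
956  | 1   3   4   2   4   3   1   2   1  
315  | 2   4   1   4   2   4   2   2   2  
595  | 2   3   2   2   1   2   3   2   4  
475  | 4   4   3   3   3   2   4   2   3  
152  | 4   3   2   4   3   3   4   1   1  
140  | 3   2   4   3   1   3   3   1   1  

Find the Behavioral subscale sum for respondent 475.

11

Respondent 475 raw: 4, 4, 3, 3, 3, 2, 4, 2, 3.
Behavioral items: 2, 4, 6, 9.
Reverse-coded (reverse-coded value = 5 − response):
  item 2: 4
  item 4: 3
  item 6: 2
  item 9: 5 − 3 = 2
Sum = 4 + 3 + 2 + 2 = 11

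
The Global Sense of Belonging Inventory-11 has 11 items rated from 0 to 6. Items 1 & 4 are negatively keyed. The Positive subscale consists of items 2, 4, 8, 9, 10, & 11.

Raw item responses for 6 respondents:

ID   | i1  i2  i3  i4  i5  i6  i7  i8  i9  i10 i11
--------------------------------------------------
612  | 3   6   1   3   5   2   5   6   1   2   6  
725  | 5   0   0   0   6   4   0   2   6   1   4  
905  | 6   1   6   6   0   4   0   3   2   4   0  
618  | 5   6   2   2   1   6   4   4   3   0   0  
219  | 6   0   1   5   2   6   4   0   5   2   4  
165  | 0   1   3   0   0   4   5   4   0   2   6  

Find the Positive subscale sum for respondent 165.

19

Respondent 165 raw: 0, 1, 3, 0, 0, 4, 5, 4, 0, 2, 6.
Positive items: 2, 4, 8, 9, 10, 11.
Reverse-coded (on a 0–6 scale, reversed = 6 − raw):
  item 2: 1
  item 4: 6 − 0 = 6
  item 8: 4
  item 9: 0
  item 10: 2
  item 11: 6
Sum = 1 + 6 + 4 + 0 + 2 + 6 = 19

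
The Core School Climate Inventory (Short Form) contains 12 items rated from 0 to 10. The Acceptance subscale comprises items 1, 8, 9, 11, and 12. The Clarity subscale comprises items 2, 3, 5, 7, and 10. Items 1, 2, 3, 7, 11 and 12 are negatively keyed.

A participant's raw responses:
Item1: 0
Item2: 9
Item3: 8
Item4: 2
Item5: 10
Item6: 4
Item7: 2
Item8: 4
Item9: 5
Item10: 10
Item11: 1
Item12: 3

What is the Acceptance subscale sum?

Acceptance items: 1, 8, 9, 11, 12.
Of these, items 1, 11, & 12 are negatively keyed; reversed = (0+10) − raw = 10 − raw.
  item 1: 10 − 0 = 10
  item 8: 4
  item 9: 5
  item 11: 10 − 1 = 9
  item 12: 10 − 3 = 7
Sum = 10 + 4 + 5 + 9 + 7 = 35

35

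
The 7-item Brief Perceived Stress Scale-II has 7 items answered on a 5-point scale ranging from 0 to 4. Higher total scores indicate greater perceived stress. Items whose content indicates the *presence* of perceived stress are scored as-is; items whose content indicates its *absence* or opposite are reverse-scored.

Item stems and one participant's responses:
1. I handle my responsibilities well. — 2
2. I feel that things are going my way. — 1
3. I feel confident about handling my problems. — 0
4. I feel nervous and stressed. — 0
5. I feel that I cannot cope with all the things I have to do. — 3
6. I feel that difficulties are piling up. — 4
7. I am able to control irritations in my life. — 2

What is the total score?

18

Items 1, 2, 3, 7 describe the absence/opposite of perceived stress → reverse-score.
reverse-coded value = 4 − response.
  item 1: 4 − 2 = 2
  item 2: 4 − 1 = 3
  item 3: 4 − 0 = 4
  item 4: 0
  item 5: 3
  item 6: 4
  item 7: 4 − 2 = 2
Total = 2 + 3 + 4 + 0 + 3 + 4 + 2 = 18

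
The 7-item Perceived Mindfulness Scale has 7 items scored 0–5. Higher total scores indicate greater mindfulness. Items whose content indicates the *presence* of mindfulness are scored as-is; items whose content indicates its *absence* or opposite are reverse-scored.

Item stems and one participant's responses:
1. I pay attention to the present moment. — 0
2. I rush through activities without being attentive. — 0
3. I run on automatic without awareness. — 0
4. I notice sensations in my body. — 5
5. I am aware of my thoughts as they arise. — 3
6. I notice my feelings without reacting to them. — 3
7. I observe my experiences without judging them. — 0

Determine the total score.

Items 2, 3 describe the absence/opposite of mindfulness → reverse-score.
on a 0–5 scale, reversed = 5 − raw.
  item 1: 0
  item 2: 5 − 0 = 5
  item 3: 5 − 0 = 5
  item 4: 5
  item 5: 3
  item 6: 3
  item 7: 0
Total = 0 + 5 + 5 + 5 + 3 + 3 + 0 = 21

21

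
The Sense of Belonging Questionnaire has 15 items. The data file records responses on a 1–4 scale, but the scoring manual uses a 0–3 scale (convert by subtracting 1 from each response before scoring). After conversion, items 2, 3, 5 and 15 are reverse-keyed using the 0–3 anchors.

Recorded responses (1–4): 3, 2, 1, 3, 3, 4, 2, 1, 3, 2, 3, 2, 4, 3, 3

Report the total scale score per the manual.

26

Convert to 0–3: 2, 1, 0, 2, 2, 3, 1, 0, 2, 1, 2, 1, 3, 2, 2
Reverse-coded (on a 0–3 scale, reversed = 3 − raw):
  item 2: 3 − 1 = 2
  item 3: 3 − 0 = 3
  item 5: 3 − 2 = 1
  item 15: 3 − 2 = 1
Scored: 2, 2, 3, 2, 1, 3, 1, 0, 2, 1, 2, 1, 3, 2, 1
Total = 26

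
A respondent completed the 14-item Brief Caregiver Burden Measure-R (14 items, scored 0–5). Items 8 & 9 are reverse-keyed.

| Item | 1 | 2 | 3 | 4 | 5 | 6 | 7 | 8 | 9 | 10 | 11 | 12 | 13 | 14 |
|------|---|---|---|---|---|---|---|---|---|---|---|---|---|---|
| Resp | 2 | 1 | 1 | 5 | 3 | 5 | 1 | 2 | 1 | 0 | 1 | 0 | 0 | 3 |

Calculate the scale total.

Reverse-coded items (reverse-coded value = 5 − response):
  item 8: 5 − 2 = 3
  item 9: 5 − 1 = 4
Scored responses: 2, 1, 1, 5, 3, 5, 1, 3, 4, 0, 1, 0, 0, 3
Total = 2 + 1 + 1 + 5 + 3 + 5 + 1 + 3 + 4 + 0 + 1 + 0 + 0 + 3 = 29

29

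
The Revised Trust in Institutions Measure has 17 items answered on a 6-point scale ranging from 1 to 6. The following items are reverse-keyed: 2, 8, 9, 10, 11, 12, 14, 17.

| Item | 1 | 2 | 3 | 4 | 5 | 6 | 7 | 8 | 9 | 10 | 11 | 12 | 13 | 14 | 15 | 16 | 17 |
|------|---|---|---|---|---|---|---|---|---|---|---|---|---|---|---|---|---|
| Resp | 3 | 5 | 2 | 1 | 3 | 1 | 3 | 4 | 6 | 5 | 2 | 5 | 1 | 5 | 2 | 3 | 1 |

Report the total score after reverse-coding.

Reverse-keyed items use 7 − raw:
  item 2: 7 − 5 = 2
  item 8: 7 − 4 = 3
  item 9: 7 − 6 = 1
  item 10: 7 − 5 = 2
  item 11: 7 − 2 = 5
  item 12: 7 − 5 = 2
  item 14: 7 − 5 = 2
  item 17: 7 − 1 = 6
Scored responses: 3, 2, 2, 1, 3, 1, 3, 3, 1, 2, 5, 2, 1, 2, 2, 3, 6
Total = 3 + 2 + 2 + 1 + 3 + 1 + 3 + 3 + 1 + 2 + 5 + 2 + 1 + 2 + 2 + 3 + 6 = 42

42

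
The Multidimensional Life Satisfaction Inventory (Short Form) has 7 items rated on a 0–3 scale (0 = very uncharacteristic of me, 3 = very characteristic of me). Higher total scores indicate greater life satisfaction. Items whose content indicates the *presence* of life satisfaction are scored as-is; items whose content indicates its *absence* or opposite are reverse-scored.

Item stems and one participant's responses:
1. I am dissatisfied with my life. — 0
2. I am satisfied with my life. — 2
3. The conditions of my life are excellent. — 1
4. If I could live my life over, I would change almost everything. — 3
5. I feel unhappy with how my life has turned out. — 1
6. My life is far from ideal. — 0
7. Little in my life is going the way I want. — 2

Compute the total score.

Items 1, 4, 5, 6, 7 describe the absence/opposite of life satisfaction → reverse-score.
reverse-coded value = 3 − response.
  item 1: 3 − 0 = 3
  item 2: 2
  item 3: 1
  item 4: 3 − 3 = 0
  item 5: 3 − 1 = 2
  item 6: 3 − 0 = 3
  item 7: 3 − 2 = 1
Total = 3 + 2 + 1 + 0 + 2 + 3 + 1 = 12

12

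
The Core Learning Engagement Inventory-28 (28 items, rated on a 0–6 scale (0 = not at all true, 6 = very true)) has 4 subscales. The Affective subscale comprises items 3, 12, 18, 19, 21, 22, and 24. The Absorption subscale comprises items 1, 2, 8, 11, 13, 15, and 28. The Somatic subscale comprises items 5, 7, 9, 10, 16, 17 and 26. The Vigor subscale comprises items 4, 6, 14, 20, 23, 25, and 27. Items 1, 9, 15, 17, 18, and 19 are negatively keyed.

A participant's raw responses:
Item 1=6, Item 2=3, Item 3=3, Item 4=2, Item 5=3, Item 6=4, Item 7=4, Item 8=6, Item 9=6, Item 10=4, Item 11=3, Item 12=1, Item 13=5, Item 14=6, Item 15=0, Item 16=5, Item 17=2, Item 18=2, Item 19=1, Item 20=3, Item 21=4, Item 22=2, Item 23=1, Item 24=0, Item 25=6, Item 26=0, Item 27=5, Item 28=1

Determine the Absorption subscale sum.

Absorption items: 1, 2, 8, 11, 13, 15, 28.
Of these, items 1 & 15 are negatively keyed; reverse-coded value = 6 − response.
  item 1: 6 − 6 = 0
  item 2: 3
  item 8: 6
  item 11: 3
  item 13: 5
  item 15: 6 − 0 = 6
  item 28: 1
Sum = 0 + 3 + 6 + 3 + 5 + 6 + 1 = 24

24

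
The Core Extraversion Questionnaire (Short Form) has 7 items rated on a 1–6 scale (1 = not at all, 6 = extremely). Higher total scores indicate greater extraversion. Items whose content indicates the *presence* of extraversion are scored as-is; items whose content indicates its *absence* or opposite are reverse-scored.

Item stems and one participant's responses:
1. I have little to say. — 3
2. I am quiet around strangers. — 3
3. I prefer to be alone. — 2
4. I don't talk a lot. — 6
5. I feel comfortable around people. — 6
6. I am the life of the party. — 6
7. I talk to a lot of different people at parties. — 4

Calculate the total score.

Items 1, 2, 3, 4 describe the absence/opposite of extraversion → reverse-score.
reverse-coded value = 7 − response.
  item 1: 7 − 3 = 4
  item 2: 7 − 3 = 4
  item 3: 7 − 2 = 5
  item 4: 7 − 6 = 1
  item 5: 6
  item 6: 6
  item 7: 4
Total = 4 + 4 + 5 + 1 + 6 + 6 + 4 = 30

30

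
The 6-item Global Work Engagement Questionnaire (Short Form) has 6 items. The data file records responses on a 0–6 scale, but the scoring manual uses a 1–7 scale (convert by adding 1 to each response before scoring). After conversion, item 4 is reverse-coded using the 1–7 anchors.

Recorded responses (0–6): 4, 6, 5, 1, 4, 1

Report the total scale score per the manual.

31

Convert to 1–7: 5, 7, 6, 2, 5, 2
Reverse-coded (on a 1–7 scale, reversed = 8 − raw):
  item 4: 8 − 2 = 6
Scored: 5, 7, 6, 6, 5, 2
Total = 31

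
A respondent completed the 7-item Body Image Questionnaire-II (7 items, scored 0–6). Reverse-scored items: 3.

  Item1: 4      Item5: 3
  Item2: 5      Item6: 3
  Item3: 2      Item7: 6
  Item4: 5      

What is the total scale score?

30

Reversing item 3 with 6 − raw:
Total = 4 + 5 + (6−2) + 5 + 3 + 3 + 6
      = 4 + 5 + 4 + 5 + 3 + 3 + 6 = 30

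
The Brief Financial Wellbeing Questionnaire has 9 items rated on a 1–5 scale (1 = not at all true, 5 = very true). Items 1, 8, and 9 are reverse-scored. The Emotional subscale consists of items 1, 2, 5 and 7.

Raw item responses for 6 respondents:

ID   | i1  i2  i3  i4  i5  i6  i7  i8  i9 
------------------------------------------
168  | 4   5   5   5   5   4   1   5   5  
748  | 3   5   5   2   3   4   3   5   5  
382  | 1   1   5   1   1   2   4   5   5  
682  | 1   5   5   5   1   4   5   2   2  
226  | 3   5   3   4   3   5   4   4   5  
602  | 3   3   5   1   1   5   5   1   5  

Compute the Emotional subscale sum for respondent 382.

11

Respondent 382 raw: 1, 1, 5, 1, 1, 2, 4, 5, 5.
Emotional items: 1, 2, 5, 7.
Reverse-coded (reversed = (1+5) − raw = 6 − raw):
  item 1: 6 − 1 = 5
  item 2: 1
  item 5: 1
  item 7: 4
Sum = 5 + 1 + 1 + 4 = 11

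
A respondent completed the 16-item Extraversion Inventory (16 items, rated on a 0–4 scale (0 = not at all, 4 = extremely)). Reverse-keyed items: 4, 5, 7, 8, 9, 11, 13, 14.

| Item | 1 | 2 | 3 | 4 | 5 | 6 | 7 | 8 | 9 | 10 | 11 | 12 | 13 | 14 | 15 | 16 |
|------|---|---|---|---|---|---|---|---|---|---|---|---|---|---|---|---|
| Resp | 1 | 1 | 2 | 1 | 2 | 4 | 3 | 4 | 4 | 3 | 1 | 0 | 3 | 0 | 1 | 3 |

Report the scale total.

Raw sum = 33. Reverse-keyed items: 4, 5, 7, 8, 9, 11, 13, 14; their raw sum = 18.
Each reversal replaces raw with 4 − raw, changing the total by 4 − 2·raw per item.
Total = 33 + 8·4 − 2·18 = 33 + 32 − 36 = 29

29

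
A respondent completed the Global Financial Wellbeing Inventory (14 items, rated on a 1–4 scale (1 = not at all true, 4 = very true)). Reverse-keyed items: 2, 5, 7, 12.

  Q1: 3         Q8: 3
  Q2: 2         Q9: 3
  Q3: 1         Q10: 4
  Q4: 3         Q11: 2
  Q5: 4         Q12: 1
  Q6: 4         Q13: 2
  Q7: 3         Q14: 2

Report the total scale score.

37

Apply reverse scoring (reversed = (1+4) − raw = 5 − raw):
  item 2: 5 − 2 = 3
  item 5: 5 − 4 = 1
  item 7: 5 − 3 = 2
  item 12: 5 − 1 = 4
Scored responses: 3, 3, 1, 3, 1, 4, 2, 3, 3, 4, 2, 4, 2, 2
Total = 3 + 3 + 1 + 3 + 1 + 4 + 2 + 3 + 3 + 4 + 2 + 4 + 2 + 2 = 37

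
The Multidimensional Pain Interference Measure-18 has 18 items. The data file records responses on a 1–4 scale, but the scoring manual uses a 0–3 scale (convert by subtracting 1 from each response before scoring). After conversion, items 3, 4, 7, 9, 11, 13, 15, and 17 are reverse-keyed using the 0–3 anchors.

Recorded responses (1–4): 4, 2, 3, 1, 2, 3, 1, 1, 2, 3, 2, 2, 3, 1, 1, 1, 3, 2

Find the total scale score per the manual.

Convert to 0–3: 3, 1, 2, 0, 1, 2, 0, 0, 1, 2, 1, 1, 2, 0, 0, 0, 2, 1
Reverse-coded (reverse-coded value = 3 − response):
  item 3: 3 − 2 = 1
  item 4: 3 − 0 = 3
  item 7: 3 − 0 = 3
  item 9: 3 − 1 = 2
  item 11: 3 − 1 = 2
  item 13: 3 − 2 = 1
  item 15: 3 − 0 = 3
  item 17: 3 − 2 = 1
Scored: 3, 1, 1, 3, 1, 2, 3, 0, 2, 2, 2, 1, 1, 0, 3, 0, 1, 1
Total = 27

27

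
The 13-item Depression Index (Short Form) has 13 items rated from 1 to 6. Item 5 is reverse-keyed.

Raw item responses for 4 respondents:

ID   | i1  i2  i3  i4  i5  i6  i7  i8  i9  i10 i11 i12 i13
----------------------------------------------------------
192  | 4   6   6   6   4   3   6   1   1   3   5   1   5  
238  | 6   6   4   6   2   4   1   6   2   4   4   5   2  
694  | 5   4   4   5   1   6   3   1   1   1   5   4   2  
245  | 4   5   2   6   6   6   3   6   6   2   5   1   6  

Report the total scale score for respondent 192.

50

Respondent 192 raw: 4, 6, 6, 6, 4, 3, 6, 1, 1, 3, 5, 1, 5.
Reverse-coded (reversed = (1+6) − raw = 7 − raw):
  item 1: 4
  item 2: 6
  item 3: 6
  item 4: 6
  item 5: 7 − 4 = 3
  item 6: 3
  item 7: 6
  item 8: 1
  item 9: 1
  item 10: 3
  item 11: 5
  item 12: 1
  item 13: 5
Sum = 4 + 6 + 6 + 6 + 3 + 3 + 6 + 1 + 1 + 3 + 5 + 1 + 5 = 50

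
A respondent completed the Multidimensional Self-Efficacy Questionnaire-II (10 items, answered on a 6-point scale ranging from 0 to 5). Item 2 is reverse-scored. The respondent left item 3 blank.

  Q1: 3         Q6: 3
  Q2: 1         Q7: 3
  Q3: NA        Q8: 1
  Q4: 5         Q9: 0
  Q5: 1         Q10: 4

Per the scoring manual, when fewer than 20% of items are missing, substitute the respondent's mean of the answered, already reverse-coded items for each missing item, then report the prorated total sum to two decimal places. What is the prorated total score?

26.67

Reverse-coded (reversed = (0+5) − raw = 5 − raw):
  item 2: 5 − 1 = 4
Completed scored items (9 of 10): 3, 4, 5, 1, 3, 3, 1, 0, 4; sum = 24.
Person mean = 24 / 9 ≈ 2.6667
Prorated total = (24 / 9) × 10 = 26.67 (to 2 dp)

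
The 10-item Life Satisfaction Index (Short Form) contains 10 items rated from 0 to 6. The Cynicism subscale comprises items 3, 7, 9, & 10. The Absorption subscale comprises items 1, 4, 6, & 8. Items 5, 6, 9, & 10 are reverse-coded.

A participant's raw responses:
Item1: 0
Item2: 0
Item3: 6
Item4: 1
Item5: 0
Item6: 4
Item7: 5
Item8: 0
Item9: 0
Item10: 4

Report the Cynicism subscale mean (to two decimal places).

4.75

Cynicism items: 3, 7, 9, 10.
Of these, items 9 & 10 are reverse-coded; reversed = (0+6) − raw = 6 − raw.
  item 3: 6
  item 7: 5
  item 9: 6 − 0 = 6
  item 10: 6 − 4 = 2
Sum = 6 + 5 + 6 + 2 = 19
Mean = 19 / 4 = 4.75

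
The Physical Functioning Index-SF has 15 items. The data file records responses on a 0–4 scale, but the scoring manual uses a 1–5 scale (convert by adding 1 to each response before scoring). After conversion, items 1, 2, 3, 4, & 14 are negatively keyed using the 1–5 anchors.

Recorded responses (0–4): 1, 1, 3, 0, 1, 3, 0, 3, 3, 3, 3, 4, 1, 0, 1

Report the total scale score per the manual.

52

Convert to 1–5: 2, 2, 4, 1, 2, 4, 1, 4, 4, 4, 4, 5, 2, 1, 2
Reverse-coded (on a 1–5 scale, reversed = 6 − raw):
  item 1: 6 − 2 = 4
  item 2: 6 − 2 = 4
  item 3: 6 − 4 = 2
  item 4: 6 − 1 = 5
  item 14: 6 − 1 = 5
Scored: 4, 4, 2, 5, 2, 4, 1, 4, 4, 4, 4, 5, 2, 5, 2
Total = 52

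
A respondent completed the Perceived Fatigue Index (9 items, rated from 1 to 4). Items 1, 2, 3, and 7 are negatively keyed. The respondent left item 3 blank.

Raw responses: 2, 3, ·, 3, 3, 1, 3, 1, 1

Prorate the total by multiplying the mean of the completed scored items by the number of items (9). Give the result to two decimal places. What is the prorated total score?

18.00

Reverse-coded (on a 1–4 scale, reversed = 5 − raw):
  item 1: 5 − 2 = 3
  item 2: 5 − 3 = 2
  item 7: 5 − 3 = 2
Completed scored items (8 of 9): 3, 2, 3, 3, 1, 2, 1, 1; sum = 16.
Person mean = 16 / 8 ≈ 2.0000
Prorated total = (16 / 8) × 9 = 18.00 (to 2 dp)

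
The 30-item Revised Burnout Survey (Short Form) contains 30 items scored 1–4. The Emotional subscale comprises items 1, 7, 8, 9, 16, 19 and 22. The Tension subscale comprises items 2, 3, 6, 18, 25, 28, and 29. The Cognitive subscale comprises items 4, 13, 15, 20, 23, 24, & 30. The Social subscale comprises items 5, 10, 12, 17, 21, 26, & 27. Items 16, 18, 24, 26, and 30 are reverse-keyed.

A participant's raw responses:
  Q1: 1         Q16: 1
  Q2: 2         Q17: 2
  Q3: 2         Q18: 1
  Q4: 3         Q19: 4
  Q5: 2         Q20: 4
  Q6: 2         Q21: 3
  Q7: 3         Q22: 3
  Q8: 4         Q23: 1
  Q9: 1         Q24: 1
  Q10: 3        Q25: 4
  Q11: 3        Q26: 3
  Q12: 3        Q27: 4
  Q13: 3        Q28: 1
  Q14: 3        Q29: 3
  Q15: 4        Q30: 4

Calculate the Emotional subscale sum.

Emotional items: 1, 7, 8, 9, 16, 19, 22.
Of these, item 16 is reverse-keyed; reverse-coded value = 5 − response.
  item 1: 1
  item 7: 3
  item 8: 4
  item 9: 1
  item 16: 5 − 1 = 4
  item 19: 4
  item 22: 3
Sum = 1 + 3 + 4 + 1 + 4 + 4 + 3 = 20

20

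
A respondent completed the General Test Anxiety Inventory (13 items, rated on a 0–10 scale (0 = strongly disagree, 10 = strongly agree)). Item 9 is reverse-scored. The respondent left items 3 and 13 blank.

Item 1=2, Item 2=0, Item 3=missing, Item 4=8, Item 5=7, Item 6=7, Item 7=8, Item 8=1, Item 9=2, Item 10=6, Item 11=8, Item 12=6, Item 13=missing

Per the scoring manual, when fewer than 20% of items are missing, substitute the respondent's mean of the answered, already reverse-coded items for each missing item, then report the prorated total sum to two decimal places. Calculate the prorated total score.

Reverse-coded (on a 0–10 scale, reversed = 10 − raw):
  item 9: 10 − 2 = 8
Completed scored items (11 of 13): 2, 0, 8, 7, 7, 8, 1, 8, 6, 8, 6; sum = 61.
Person mean = 61 / 11 ≈ 5.5455
Prorated total = (61 / 11) × 13 = 72.09 (to 2 dp)

72.09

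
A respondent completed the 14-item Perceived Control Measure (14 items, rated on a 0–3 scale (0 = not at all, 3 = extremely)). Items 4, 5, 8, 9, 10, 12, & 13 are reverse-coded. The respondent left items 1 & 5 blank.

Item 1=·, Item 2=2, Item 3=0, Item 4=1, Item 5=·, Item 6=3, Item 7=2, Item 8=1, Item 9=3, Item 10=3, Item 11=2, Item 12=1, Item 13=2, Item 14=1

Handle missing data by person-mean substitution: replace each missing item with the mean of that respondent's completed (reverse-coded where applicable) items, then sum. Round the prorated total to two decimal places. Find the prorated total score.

19.83

Reverse-coded (reversed = (0+3) − raw = 3 − raw):
  item 4: 3 − 1 = 2
  item 8: 3 − 1 = 2
  item 9: 3 − 3 = 0
  item 10: 3 − 3 = 0
  item 12: 3 − 1 = 2
  item 13: 3 − 2 = 1
Completed scored items (12 of 14): 2, 0, 2, 3, 2, 2, 0, 0, 2, 2, 1, 1; sum = 17.
Person mean = 17 / 12 ≈ 1.4167
Prorated total = (17 / 12) × 14 = 19.83 (to 2 dp)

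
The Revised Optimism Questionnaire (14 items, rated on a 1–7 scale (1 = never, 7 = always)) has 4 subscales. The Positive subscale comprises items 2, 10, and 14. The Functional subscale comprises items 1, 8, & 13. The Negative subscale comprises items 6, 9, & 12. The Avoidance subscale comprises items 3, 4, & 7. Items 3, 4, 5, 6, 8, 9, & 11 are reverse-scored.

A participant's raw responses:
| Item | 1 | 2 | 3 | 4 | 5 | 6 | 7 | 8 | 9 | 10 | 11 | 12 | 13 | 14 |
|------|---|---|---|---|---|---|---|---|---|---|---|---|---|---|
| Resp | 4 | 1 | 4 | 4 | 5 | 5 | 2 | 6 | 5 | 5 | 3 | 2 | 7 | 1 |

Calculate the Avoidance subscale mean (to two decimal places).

3.33

Avoidance items: 3, 4, 7.
Of these, items 3 & 4 are reverse-scored; on a 1–7 scale, reversed = 8 − raw.
  item 3: 8 − 4 = 4
  item 4: 8 − 4 = 4
  item 7: 2
Sum = 4 + 4 + 2 = 10
Mean = 10 / 3 = 3.33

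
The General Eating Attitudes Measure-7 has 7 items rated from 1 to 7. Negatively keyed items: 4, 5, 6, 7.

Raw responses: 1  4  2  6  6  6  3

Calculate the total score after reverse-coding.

Raw sum = 28. Negatively keyed items: 4, 5, 6, 7; their raw sum = 21.
Each reversal replaces raw with 8 − raw, changing the total by 8 − 2·raw per item.
Total = 28 + 4·8 − 2·21 = 28 + 32 − 42 = 18

18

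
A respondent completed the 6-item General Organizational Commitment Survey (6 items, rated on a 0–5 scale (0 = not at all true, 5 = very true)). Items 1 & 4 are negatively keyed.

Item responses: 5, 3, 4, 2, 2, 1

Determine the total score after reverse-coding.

13

Reverse-coded items (on a 0–5 scale, reversed = 5 − raw):
  item 1: 5 − 5 = 0
  item 4: 5 − 2 = 3
Scored items: 0, 3, 4, 3, 2, 1
Total = 0 + 3 + 4 + 3 + 2 + 1 = 13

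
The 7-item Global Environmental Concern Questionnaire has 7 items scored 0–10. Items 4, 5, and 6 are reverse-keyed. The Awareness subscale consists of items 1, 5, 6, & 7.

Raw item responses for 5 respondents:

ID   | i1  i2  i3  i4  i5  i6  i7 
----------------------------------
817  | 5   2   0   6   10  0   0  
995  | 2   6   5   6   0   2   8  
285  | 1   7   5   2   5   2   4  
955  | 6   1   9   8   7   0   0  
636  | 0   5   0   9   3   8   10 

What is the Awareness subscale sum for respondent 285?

Respondent 285 raw: 1, 7, 5, 2, 5, 2, 4.
Awareness items: 1, 5, 6, 7.
Reverse-coded (reversed = (0+10) − raw = 10 − raw):
  item 1: 1
  item 5: 10 − 5 = 5
  item 6: 10 − 2 = 8
  item 7: 4
Sum = 1 + 5 + 8 + 4 = 18

18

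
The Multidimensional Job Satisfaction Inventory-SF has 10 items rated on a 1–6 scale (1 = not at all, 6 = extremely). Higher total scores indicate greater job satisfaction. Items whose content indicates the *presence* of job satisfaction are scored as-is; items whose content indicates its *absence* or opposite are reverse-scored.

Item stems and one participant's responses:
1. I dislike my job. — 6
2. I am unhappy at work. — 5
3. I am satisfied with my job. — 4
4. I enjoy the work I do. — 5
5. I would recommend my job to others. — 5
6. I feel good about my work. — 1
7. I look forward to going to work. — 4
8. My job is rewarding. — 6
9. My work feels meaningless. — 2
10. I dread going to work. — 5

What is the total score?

35

Items 1, 2, 9, 10 describe the absence/opposite of job satisfaction → reverse-score.
reversed = (1+6) − raw = 7 − raw.
  item 1: 7 − 6 = 1
  item 2: 7 − 5 = 2
  item 3: 4
  item 4: 5
  item 5: 5
  item 6: 1
  item 7: 4
  item 8: 6
  item 9: 7 − 2 = 5
  item 10: 7 − 5 = 2
Total = 1 + 2 + 4 + 5 + 5 + 1 + 4 + 6 + 5 + 2 = 35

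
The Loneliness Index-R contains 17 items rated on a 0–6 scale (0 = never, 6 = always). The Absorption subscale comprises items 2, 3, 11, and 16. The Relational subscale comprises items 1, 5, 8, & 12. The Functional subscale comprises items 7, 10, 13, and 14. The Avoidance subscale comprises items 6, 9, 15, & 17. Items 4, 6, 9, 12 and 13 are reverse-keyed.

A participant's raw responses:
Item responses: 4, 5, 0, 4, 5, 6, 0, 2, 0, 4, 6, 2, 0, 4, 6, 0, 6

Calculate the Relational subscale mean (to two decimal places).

Relational items: 1, 5, 8, 12.
Of these, item 12 is reverse-keyed; reversed = (0+6) − raw = 6 − raw.
  item 1: 4
  item 5: 5
  item 8: 2
  item 12: 6 − 2 = 4
Sum = 4 + 5 + 2 + 4 = 15
Mean = 15 / 4 = 3.75

3.75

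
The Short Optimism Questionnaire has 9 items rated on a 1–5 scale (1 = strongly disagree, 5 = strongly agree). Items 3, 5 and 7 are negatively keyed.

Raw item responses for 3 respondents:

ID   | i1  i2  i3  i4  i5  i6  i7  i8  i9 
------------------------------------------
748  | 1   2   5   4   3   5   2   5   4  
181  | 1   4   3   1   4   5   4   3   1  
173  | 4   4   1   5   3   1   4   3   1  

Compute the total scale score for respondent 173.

Respondent 173 raw: 4, 4, 1, 5, 3, 1, 4, 3, 1.
Reverse-coded (on a 1–5 scale, reversed = 6 − raw):
  item 1: 4
  item 2: 4
  item 3: 6 − 1 = 5
  item 4: 5
  item 5: 6 − 3 = 3
  item 6: 1
  item 7: 6 − 4 = 2
  item 8: 3
  item 9: 1
Sum = 4 + 4 + 5 + 5 + 3 + 1 + 2 + 3 + 1 = 28

28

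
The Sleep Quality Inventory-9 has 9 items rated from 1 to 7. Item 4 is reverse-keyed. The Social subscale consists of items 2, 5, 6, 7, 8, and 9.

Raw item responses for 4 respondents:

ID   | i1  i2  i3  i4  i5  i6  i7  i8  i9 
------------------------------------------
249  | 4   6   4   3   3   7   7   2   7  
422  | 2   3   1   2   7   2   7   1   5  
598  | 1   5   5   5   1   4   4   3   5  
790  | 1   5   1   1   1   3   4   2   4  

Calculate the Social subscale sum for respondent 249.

32

Respondent 249 raw: 4, 6, 4, 3, 3, 7, 7, 2, 7.
Social items: 2, 5, 6, 7, 8, 9.
Reverse-coded (on a 1–7 scale, reversed = 8 − raw):
  item 2: 6
  item 5: 3
  item 6: 7
  item 7: 7
  item 8: 2
  item 9: 7
Sum = 6 + 3 + 7 + 7 + 2 + 7 = 32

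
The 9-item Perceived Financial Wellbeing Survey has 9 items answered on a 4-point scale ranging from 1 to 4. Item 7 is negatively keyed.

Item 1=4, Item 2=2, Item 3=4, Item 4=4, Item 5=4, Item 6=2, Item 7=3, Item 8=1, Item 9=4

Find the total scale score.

Reversing item 7 with 5 − raw:
Total = 4 + 2 + 4 + 4 + 4 + 2 + (5−3) + 1 + 4
      = 4 + 2 + 4 + 4 + 4 + 2 + 2 + 1 + 4 = 27

27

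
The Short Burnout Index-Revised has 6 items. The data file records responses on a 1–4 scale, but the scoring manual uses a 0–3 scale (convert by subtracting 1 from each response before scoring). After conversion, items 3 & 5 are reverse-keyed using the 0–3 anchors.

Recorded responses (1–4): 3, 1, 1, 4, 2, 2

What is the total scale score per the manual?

Convert to 0–3: 2, 0, 0, 3, 1, 1
Reverse-coded (reversed = (0+3) − raw = 3 − raw):
  item 3: 3 − 0 = 3
  item 5: 3 − 1 = 2
Scored: 2, 0, 3, 3, 2, 1
Total = 11

11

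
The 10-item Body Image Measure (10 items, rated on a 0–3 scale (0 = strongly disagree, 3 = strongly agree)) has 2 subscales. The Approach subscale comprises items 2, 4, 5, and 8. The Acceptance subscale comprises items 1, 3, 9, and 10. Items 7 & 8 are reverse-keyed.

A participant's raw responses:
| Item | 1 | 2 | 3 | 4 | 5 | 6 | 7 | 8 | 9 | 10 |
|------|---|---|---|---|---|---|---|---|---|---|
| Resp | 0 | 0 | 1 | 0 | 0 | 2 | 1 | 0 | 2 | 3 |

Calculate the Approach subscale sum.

3

Approach items: 2, 4, 5, 8.
Of these, item 8 is reverse-keyed; on a 0–3 scale, reversed = 3 − raw.
  item 2: 0
  item 4: 0
  item 5: 0
  item 8: 3 − 0 = 3
Sum = 0 + 0 + 0 + 3 = 3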